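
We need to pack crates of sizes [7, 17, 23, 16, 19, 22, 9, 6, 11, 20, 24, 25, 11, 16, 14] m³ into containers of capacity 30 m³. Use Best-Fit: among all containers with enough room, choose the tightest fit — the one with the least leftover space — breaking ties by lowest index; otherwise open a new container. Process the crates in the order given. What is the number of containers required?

10

7 m³ → container 1 (remaining 23 m³)
17 m³ → container 1 (remaining 6 m³)
23 m³ → container 2 (remaining 7 m³)
16 m³ → container 3 (remaining 14 m³)
19 m³ → container 4 (remaining 11 m³)
22 m³ → container 5 (remaining 8 m³)
9 m³ → container 4 (remaining 2 m³)
6 m³ → container 1 (remaining 0 m³)
11 m³ → container 3 (remaining 3 m³)
20 m³ → container 6 (remaining 10 m³)
24 m³ → container 7 (remaining 6 m³)
25 m³ → container 8 (remaining 5 m³)
11 m³ → container 9 (remaining 19 m³)
16 m³ → container 9 (remaining 3 m³)
14 m³ → container 10 (remaining 16 m³)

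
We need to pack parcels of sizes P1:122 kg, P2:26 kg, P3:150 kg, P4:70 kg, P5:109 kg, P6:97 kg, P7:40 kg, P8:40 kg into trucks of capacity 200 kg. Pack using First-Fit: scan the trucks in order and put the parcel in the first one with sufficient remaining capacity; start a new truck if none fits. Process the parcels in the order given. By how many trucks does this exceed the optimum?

First-Fit: [122,26,40] [150,40] [70,109] [97] → 4 trucks.
Total size 654 kg; any packing needs at least ⌈654/200⌉ = 4 trucks.
So 4 is already optimal.

0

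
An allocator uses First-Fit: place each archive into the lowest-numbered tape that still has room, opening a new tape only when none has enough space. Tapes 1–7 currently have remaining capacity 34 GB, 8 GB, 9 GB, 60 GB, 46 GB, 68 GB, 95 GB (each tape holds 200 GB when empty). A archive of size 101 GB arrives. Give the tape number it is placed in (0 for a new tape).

No tape has ≥ 101 GB free, so a new tape is opened.

0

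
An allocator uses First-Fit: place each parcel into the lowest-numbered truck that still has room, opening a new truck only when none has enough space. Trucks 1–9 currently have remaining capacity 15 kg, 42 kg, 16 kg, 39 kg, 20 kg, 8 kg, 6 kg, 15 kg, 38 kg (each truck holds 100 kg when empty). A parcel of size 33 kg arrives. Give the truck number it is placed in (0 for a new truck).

2

Trucks with room: truck 2 (42 kg), truck 4 (39 kg), truck 9 (38 kg).
The first with room is truck 2.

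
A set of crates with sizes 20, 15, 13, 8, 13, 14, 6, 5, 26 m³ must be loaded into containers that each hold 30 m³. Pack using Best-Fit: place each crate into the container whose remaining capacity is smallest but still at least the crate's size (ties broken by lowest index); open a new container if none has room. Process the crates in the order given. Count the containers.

5 containers

20 m³ → container 1 (remaining 10 m³)
15 m³ → container 2 (remaining 15 m³)
13 m³ → container 2 (remaining 2 m³)
8 m³ → container 1 (remaining 2 m³)
13 m³ → container 3 (remaining 17 m³)
14 m³ → container 3 (remaining 3 m³)
6 m³ → container 4 (remaining 24 m³)
5 m³ → container 4 (remaining 19 m³)
26 m³ → container 5 (remaining 4 m³)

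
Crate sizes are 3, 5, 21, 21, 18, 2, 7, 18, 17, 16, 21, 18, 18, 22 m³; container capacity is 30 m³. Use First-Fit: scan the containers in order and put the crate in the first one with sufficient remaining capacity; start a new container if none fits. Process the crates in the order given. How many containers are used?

3 m³ → container 1 (remaining 27 m³)
5 m³ → container 1 (remaining 22 m³)
21 m³ → container 1 (remaining 1 m³)
21 m³ → container 2 (remaining 9 m³)
18 m³ → container 3 (remaining 12 m³)
2 m³ → container 2 (remaining 7 m³)
7 m³ → container 2 (remaining 0 m³)
18 m³ → container 4 (remaining 12 m³)
17 m³ → container 5 (remaining 13 m³)
16 m³ → container 6 (remaining 14 m³)
21 m³ → container 7 (remaining 9 m³)
18 m³ → container 8 (remaining 12 m³)
18 m³ → container 9 (remaining 12 m³)
22 m³ → container 10 (remaining 8 m³)

10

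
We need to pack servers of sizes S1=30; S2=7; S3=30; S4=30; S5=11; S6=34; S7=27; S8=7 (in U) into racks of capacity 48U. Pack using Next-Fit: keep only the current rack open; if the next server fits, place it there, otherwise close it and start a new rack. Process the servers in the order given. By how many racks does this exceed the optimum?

Next-Fit: [30,7] [30] [30,11] [34] [27,7] → 5 racks.
5 servers exceed 24U (half the capacity), and no two of those can share a rack, so at least 5 racks are needed.
So 5 is already optimal.

0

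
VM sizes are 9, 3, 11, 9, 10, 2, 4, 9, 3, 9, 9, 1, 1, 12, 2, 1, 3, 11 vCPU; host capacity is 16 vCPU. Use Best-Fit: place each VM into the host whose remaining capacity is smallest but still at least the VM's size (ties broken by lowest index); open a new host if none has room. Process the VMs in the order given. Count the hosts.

9 vCPU → host 1 (remaining 7 vCPU)
3 vCPU → host 1 (remaining 4 vCPU)
11 vCPU → host 2 (remaining 5 vCPU)
9 vCPU → host 3 (remaining 7 vCPU)
10 vCPU → host 4 (remaining 6 vCPU)
2 vCPU → host 1 (remaining 2 vCPU)
4 vCPU → host 2 (remaining 1 vCPU)
9 vCPU → host 5 (remaining 7 vCPU)
3 vCPU → host 4 (remaining 3 vCPU)
9 vCPU → host 6 (remaining 7 vCPU)
9 vCPU → host 7 (remaining 7 vCPU)
1 vCPU → host 2 (remaining 0 vCPU)
1 vCPU → host 1 (remaining 1 vCPU)
12 vCPU → host 8 (remaining 4 vCPU)
2 vCPU → host 4 (remaining 1 vCPU)
1 vCPU → host 1 (remaining 0 vCPU)
3 vCPU → host 8 (remaining 1 vCPU)
11 vCPU → host 9 (remaining 5 vCPU)

9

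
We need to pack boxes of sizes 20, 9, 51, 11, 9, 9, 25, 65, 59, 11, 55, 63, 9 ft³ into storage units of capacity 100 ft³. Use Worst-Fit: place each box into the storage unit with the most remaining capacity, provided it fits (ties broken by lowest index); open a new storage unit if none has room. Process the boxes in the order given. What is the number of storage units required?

5

storage unit 1: place 20 ft³, 80 ft³ left
storage unit 1: place 9 ft³, 71 ft³ left
storage unit 1: place 51 ft³, 20 ft³ left
storage unit 1: place 11 ft³, 9 ft³ left
storage unit 1: place 9 ft³, 0 ft³ left
storage unit 2: place 9 ft³, 91 ft³ left
storage unit 2: place 25 ft³, 66 ft³ left
storage unit 2: place 65 ft³, 1 ft³ left
storage unit 3: place 59 ft³, 41 ft³ left
storage unit 3: place 11 ft³, 30 ft³ left
storage unit 4: place 55 ft³, 45 ft³ left
storage unit 5: place 63 ft³, 37 ft³ left
storage unit 4: place 9 ft³, 36 ft³ left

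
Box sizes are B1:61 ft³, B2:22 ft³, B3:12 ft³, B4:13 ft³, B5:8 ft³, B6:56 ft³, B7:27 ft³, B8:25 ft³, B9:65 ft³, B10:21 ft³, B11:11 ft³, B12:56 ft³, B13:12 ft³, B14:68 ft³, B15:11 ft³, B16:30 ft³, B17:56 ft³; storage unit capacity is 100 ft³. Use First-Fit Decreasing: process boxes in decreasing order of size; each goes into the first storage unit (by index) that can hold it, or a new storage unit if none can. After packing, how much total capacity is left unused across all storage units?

46

Sorted descending: 68, 65, 61, 56, 56, 56, 30, 27, 25, 22, 21, 13, 12, 12, 11, 11, 8.
68 ft³ → storage unit 1 (remaining 32 ft³)
65 ft³ → storage unit 2 (remaining 35 ft³)
61 ft³ → storage unit 3 (remaining 39 ft³)
56 ft³ → storage unit 4 (remaining 44 ft³)
56 ft³ → storage unit 5 (remaining 44 ft³)
56 ft³ → storage unit 6 (remaining 44 ft³)
30 ft³ → storage unit 1 (remaining 2 ft³)
27 ft³ → storage unit 2 (remaining 8 ft³)
25 ft³ → storage unit 3 (remaining 14 ft³)
22 ft³ → storage unit 4 (remaining 22 ft³)
21 ft³ → storage unit 4 (remaining 1 ft³)
13 ft³ → storage unit 3 (remaining 1 ft³)
12 ft³ → storage unit 5 (remaining 32 ft³)
12 ft³ → storage unit 5 (remaining 20 ft³)
11 ft³ → storage unit 5 (remaining 9 ft³)
11 ft³ → storage unit 6 (remaining 33 ft³)
8 ft³ → storage unit 2 (remaining 0 ft³)
6 storage units × 100 ft³ = 600 ft³; used 554 ft³; unused 46 ft³.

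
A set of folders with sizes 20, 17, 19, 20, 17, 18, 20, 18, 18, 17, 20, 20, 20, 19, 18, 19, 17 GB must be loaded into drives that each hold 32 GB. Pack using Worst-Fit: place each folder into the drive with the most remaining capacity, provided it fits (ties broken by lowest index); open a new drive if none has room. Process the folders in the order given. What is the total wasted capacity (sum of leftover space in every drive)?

drive 1: place 20 GB, 12 GB left
drive 2: place 17 GB, 15 GB left
drive 3: place 19 GB, 13 GB left
drive 4: place 20 GB, 12 GB left
drive 5: place 17 GB, 15 GB left
drive 6: place 18 GB, 14 GB left
drive 7: place 20 GB, 12 GB left
drive 8: place 18 GB, 14 GB left
drive 9: place 18 GB, 14 GB left
drive 10: place 17 GB, 15 GB left
drive 11: place 20 GB, 12 GB left
drive 12: place 20 GB, 12 GB left
drive 13: place 20 GB, 12 GB left
drive 14: place 19 GB, 13 GB left
drive 15: place 18 GB, 14 GB left
drive 16: place 19 GB, 13 GB left
drive 17: place 17 GB, 15 GB left
17 drives × 32 GB = 544 GB; used 317 GB; unused 227 GB.

227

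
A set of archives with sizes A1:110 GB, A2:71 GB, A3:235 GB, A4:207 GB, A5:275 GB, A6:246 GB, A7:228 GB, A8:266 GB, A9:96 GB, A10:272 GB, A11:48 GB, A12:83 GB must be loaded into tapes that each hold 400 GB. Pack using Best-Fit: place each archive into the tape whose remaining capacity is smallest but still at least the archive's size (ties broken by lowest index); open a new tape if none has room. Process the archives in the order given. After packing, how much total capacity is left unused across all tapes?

Put A1 (110 GB) in tape 1; 290 GB remain.
Put A2 (71 GB) in tape 1; 219 GB remain.
Put A3 (235 GB) in tape 2; 165 GB remain.
Put A4 (207 GB) in tape 1; 12 GB remain.
Put A5 (275 GB) in tape 3; 125 GB remain.
Put A6 (246 GB) in tape 4; 154 GB remain.
Put A7 (228 GB) in tape 5; 172 GB remain.
Put A8 (266 GB) in tape 6; 134 GB remain.
Put A9 (96 GB) in tape 3; 29 GB remain.
Put A10 (272 GB) in tape 7; 128 GB remain.
Put A11 (48 GB) in tape 7; 80 GB remain.
Put A12 (83 GB) in tape 6; 51 GB remain.
7 tapes × 400 GB = 2800 GB; used 2137 GB; unused 663 GB.

663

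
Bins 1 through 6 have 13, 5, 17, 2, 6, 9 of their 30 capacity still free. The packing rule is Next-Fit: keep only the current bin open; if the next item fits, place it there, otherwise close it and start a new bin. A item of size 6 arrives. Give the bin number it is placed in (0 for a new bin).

6

Next-Fit only looks at bin 6, which has 9 free.
6 fits there.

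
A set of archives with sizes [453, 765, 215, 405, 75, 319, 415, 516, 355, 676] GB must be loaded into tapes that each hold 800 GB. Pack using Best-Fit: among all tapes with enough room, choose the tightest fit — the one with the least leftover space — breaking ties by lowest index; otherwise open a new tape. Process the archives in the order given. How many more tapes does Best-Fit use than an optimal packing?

0

Best-Fit: [453,215,75] [765] [405,319] [415,355] [516] [676] → 6 tapes.
Total size 4194 GB; any packing needs at least ⌈4194/800⌉ = 6 tapes.
So 6 is already optimal.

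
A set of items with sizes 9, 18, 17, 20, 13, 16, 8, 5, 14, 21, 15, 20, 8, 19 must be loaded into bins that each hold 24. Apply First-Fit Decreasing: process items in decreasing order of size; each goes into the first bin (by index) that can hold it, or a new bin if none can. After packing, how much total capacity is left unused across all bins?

Sorted descending: 21, 20, 20, 19, 18, 17, 16, 15, 14, 13, 9, 8, 8, 5.
Put 21 in bin 1; 3 remain.
Put 20 in bin 2; 4 remain.
Put 20 in bin 3; 4 remain.
Put 19 in bin 4; 5 remain.
Put 18 in bin 5; 6 remain.
Put 17 in bin 6; 7 remain.
Put 16 in bin 7; 8 remain.
Put 15 in bin 8; 9 remain.
Put 14 in bin 9; 10 remain.
Put 13 in bin 10; 11 remain.
Put 9 in bin 8; 0 remain.
Put 8 in bin 7; 0 remain.
Put 8 in bin 9; 2 remain.
Put 5 in bin 4; 0 remain.
10 bins × 24 = 240; used 203; unused 37.

37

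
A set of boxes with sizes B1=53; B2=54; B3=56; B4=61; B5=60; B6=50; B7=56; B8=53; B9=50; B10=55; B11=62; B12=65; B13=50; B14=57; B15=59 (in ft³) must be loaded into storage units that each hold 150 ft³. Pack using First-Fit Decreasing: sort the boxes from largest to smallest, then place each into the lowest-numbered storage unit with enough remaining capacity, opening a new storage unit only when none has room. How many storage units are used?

Sorted descending: 65, 62, 61, 60, 59, 57, 56, 56, 55, 54, 53, 53, 50, 50, 50.
65 ft³ → storage unit 1 (remaining 85 ft³)
62 ft³ → storage unit 1 (remaining 23 ft³)
61 ft³ → storage unit 2 (remaining 89 ft³)
60 ft³ → storage unit 2 (remaining 29 ft³)
59 ft³ → storage unit 3 (remaining 91 ft³)
57 ft³ → storage unit 3 (remaining 34 ft³)
56 ft³ → storage unit 4 (remaining 94 ft³)
56 ft³ → storage unit 4 (remaining 38 ft³)
55 ft³ → storage unit 5 (remaining 95 ft³)
54 ft³ → storage unit 5 (remaining 41 ft³)
53 ft³ → storage unit 6 (remaining 97 ft³)
53 ft³ → storage unit 6 (remaining 44 ft³)
50 ft³ → storage unit 7 (remaining 100 ft³)
50 ft³ → storage unit 7 (remaining 50 ft³)
50 ft³ → storage unit 7 (remaining 0 ft³)
Final storage units: [65,62] [61,60] [59,57] [56,56] [55,54] [53,53] [50,50,50].

7 storage units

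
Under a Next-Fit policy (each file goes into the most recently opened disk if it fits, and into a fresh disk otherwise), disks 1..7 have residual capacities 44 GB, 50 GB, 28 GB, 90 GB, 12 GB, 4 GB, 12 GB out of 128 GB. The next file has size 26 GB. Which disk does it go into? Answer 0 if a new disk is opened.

Next-Fit only looks at disk 7, which has 12 GB free.
26 GB does not fit, so a new disk is opened.

0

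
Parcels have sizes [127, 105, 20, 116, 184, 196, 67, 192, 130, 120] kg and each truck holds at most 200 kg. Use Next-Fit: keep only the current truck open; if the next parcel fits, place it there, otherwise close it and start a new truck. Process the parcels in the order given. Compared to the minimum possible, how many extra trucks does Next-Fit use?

Next-Fit: [127] [105,20] [116] [184] [196] [67] [192] [130] [120] → 9 trucks.
8 parcels exceed 100 kg (half the capacity), and no two of those can share a truck, so at least 8 trucks are needed.
An optimal packing achieves that bound: [196] [192] [184] [130,67] [127,20] [120] [116] [105] → 8 trucks.
Excess: 9 − 8 = 1.

1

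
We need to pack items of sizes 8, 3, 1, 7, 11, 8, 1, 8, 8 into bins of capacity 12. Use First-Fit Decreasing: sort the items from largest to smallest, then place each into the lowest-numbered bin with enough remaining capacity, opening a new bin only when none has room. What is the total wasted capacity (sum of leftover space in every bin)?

Sorted descending: 11, 8, 8, 8, 8, 7, 3, 1, 1.
bin 1: place 11, 1 left
bin 2: place 8, 4 left
bin 3: place 8, 4 left
bin 4: place 8, 4 left
bin 5: place 8, 4 left
bin 6: place 7, 5 left
bin 2: place 3, 1 left
bin 1: place 1, 0 left
bin 2: place 1, 0 left
6 bins × 12 = 72; used 55; unused 17.

17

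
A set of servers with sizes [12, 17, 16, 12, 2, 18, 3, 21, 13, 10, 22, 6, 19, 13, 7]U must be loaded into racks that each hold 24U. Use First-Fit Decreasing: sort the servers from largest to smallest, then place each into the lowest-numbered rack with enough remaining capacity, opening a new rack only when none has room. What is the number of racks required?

Sorted descending: 22, 21, 19, 18, 17, 16, 13, 13, 12, 12, 10, 7, 6, 3, 2.
rack 1: place 22U, 2U left
rack 2: place 21U, 3U left
rack 3: place 19U, 5U left
rack 4: place 18U, 6U left
rack 5: place 17U, 7U left
rack 6: place 16U, 8U left
rack 7: place 13U, 11U left
rack 8: place 13U, 11U left
rack 9: place 12U, 12U left
rack 9: place 12U, 0U left
rack 7: place 10U, 1U left
rack 5: place 7U, 0U left
rack 4: place 6U, 0U left
rack 2: place 3U, 0U left
rack 1: place 2U, 0U left

9 racks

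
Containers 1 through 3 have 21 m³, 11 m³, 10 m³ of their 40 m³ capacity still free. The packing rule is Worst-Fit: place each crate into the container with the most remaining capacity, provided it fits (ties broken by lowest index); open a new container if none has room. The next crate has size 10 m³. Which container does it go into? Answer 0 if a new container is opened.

1

Containers with room: container 1 (21 m³), container 2 (11 m³), container 3 (10 m³).
Most room is container 1 with 21 m³ free.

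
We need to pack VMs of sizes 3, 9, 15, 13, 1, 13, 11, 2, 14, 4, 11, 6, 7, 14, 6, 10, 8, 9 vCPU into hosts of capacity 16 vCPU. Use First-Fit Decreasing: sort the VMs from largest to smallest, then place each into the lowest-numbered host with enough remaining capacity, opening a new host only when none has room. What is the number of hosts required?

11 hosts

Sorted descending: 15, 14, 14, 13, 13, 11, 11, 10, 9, 9, 8, 7, 6, 6, 4, 3, 2, 1.
host 1: place 15 vCPU, 1 vCPU left
host 2: place 14 vCPU, 2 vCPU left
host 3: place 14 vCPU, 2 vCPU left
host 4: place 13 vCPU, 3 vCPU left
host 5: place 13 vCPU, 3 vCPU left
host 6: place 11 vCPU, 5 vCPU left
host 7: place 11 vCPU, 5 vCPU left
host 8: place 10 vCPU, 6 vCPU left
host 9: place 9 vCPU, 7 vCPU left
host 10: place 9 vCPU, 7 vCPU left
host 11: place 8 vCPU, 8 vCPU left
host 9: place 7 vCPU, 0 vCPU left
host 8: place 6 vCPU, 0 vCPU left
host 10: place 6 vCPU, 1 vCPU left
host 6: place 4 vCPU, 1 vCPU left
host 4: place 3 vCPU, 0 vCPU left
host 2: place 2 vCPU, 0 vCPU left
host 1: place 1 vCPU, 0 vCPU left
Final hosts: [15,1] [14,2] [14] [13,3] [13] [11,4] [11] [10,6] [9,7] [9,6] [8].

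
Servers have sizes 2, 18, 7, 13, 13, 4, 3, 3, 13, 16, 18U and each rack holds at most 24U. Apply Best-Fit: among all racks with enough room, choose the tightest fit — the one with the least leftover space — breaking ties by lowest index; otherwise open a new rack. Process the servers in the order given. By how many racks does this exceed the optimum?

0

Best-Fit: [2,18,4] [7,13,3] [13,3] [13] [16] [18] → 6 racks.
6 servers exceed 12U (half the capacity), and no two of those can share a rack, so at least 6 racks are needed.
So 6 is already optimal.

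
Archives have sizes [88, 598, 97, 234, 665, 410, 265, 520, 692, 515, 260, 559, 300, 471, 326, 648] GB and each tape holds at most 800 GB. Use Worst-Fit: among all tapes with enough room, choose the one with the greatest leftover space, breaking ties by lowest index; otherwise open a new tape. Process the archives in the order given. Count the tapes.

88 GB → tape 1 (remaining 712 GB)
598 GB → tape 1 (remaining 114 GB)
97 GB → tape 1 (remaining 17 GB)
234 GB → tape 2 (remaining 566 GB)
665 GB → tape 3 (remaining 135 GB)
410 GB → tape 2 (remaining 156 GB)
265 GB → tape 4 (remaining 535 GB)
520 GB → tape 4 (remaining 15 GB)
692 GB → tape 5 (remaining 108 GB)
515 GB → tape 6 (remaining 285 GB)
260 GB → tape 6 (remaining 25 GB)
559 GB → tape 7 (remaining 241 GB)
300 GB → tape 8 (remaining 500 GB)
471 GB → tape 8 (remaining 29 GB)
326 GB → tape 9 (remaining 474 GB)
648 GB → tape 10 (remaining 152 GB)

10 tapes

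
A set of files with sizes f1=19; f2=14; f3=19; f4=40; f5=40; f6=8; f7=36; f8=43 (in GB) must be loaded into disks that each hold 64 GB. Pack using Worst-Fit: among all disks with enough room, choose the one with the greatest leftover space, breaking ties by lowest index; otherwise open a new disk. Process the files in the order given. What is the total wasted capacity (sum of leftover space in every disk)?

101

Put f1 (19 GB) in disk 1; 45 GB remain.
Put f2 (14 GB) in disk 1; 31 GB remain.
Put f3 (19 GB) in disk 1; 12 GB remain.
Put f4 (40 GB) in disk 2; 24 GB remain.
Put f5 (40 GB) in disk 3; 24 GB remain.
Put f6 (8 GB) in disk 2; 16 GB remain.
Put f7 (36 GB) in disk 4; 28 GB remain.
Put f8 (43 GB) in disk 5; 21 GB remain.
5 disks × 64 GB = 320 GB; used 219 GB; unused 101 GB.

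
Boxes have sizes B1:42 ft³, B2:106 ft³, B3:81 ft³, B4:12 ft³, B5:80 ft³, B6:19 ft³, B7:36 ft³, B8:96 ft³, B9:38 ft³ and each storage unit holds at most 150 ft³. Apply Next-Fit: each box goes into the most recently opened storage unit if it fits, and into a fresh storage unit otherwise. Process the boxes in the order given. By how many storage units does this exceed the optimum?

Next-Fit: [42,106] [81,12] [80,19,36] [96,38] → 4 storage units.
Total size 510 ft³; any packing needs at least ⌈510/150⌉ = 4 storage units.
So 4 is already optimal.

0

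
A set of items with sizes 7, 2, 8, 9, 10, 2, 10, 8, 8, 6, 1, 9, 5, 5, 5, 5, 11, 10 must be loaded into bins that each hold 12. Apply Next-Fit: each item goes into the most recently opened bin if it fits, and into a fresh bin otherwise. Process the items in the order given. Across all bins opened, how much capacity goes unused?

Put 7 in bin 1; 5 remain.
Put 2 in bin 1; 3 remain.
Put 8 in bin 2; 4 remain.
Put 9 in bin 3; 3 remain.
Put 10 in bin 4; 2 remain.
Put 2 in bin 4; 0 remain.
Put 10 in bin 5; 2 remain.
Put 8 in bin 6; 4 remain.
Put 8 in bin 7; 4 remain.
Put 6 in bin 8; 6 remain.
Put 1 in bin 8; 5 remain.
Put 9 in bin 9; 3 remain.
Put 5 in bin 10; 7 remain.
Put 5 in bin 10; 2 remain.
Put 5 in bin 11; 7 remain.
Put 5 in bin 11; 2 remain.
Put 11 in bin 12; 1 remain.
Put 10 in bin 13; 2 remain.
13 bins × 12 = 156; used 121; unused 35.

35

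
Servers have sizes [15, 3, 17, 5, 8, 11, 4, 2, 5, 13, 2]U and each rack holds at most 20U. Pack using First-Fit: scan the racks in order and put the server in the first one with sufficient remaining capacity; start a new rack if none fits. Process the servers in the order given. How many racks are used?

5

15U → rack 1 (remaining 5U)
3U → rack 1 (remaining 2U)
17U → rack 2 (remaining 3U)
5U → rack 3 (remaining 15U)
8U → rack 3 (remaining 7U)
11U → rack 4 (remaining 9U)
4U → rack 3 (remaining 3U)
2U → rack 1 (remaining 0U)
5U → rack 4 (remaining 4U)
13U → rack 5 (remaining 7U)
2U → rack 2 (remaining 1U)
Final racks: [15,3,2] [17,2] [5,8,4] [11,5] [13].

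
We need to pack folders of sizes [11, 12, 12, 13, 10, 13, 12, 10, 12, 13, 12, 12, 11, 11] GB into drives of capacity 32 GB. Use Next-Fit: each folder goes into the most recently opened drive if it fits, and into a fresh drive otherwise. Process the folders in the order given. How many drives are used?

drive 1: place 11 GB, 21 GB left
drive 1: place 12 GB, 9 GB left
drive 2: place 12 GB, 20 GB left
drive 2: place 13 GB, 7 GB left
drive 3: place 10 GB, 22 GB left
drive 3: place 13 GB, 9 GB left
drive 4: place 12 GB, 20 GB left
drive 4: place 10 GB, 10 GB left
drive 5: place 12 GB, 20 GB left
drive 5: place 13 GB, 7 GB left
drive 6: place 12 GB, 20 GB left
drive 6: place 12 GB, 8 GB left
drive 7: place 11 GB, 21 GB left
drive 7: place 11 GB, 10 GB left
Final drives: [11,12] [12,13] [10,13] [12,10] [12,13] [12,12] [11,11].

7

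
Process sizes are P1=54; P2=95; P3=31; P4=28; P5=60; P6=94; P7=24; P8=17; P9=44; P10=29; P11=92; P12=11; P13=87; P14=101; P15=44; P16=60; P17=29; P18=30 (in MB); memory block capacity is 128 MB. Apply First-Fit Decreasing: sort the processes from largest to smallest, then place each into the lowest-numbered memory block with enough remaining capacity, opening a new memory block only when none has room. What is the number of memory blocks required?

Sorted descending: 101, 95, 94, 92, 87, 60, 60, 54, 44, 44, 31, 30, 29, 29, 28, 24, 17, 11.
Put 101 MB in memory block 1; 27 MB remain.
Put 95 MB in memory block 2; 33 MB remain.
Put 94 MB in memory block 3; 34 MB remain.
Put 92 MB in memory block 4; 36 MB remain.
Put 87 MB in memory block 5; 41 MB remain.
Put 60 MB in memory block 6; 68 MB remain.
Put 60 MB in memory block 6; 8 MB remain.
Put 54 MB in memory block 7; 74 MB remain.
Put 44 MB in memory block 7; 30 MB remain.
Put 44 MB in memory block 8; 84 MB remain.
Put 31 MB in memory block 2; 2 MB remain.
Put 30 MB in memory block 3; 4 MB remain.
Put 29 MB in memory block 4; 7 MB remain.
Put 29 MB in memory block 5; 12 MB remain.
Put 28 MB in memory block 7; 2 MB remain.
Put 24 MB in memory block 1; 3 MB remain.
Put 17 MB in memory block 8; 67 MB remain.
Put 11 MB in memory block 5; 1 MB remain.

8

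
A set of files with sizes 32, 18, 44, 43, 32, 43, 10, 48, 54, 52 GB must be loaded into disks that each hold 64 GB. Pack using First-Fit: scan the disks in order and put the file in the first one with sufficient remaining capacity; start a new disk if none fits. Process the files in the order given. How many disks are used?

8 disks

32 GB → disk 1 (remaining 32 GB)
18 GB → disk 1 (remaining 14 GB)
44 GB → disk 2 (remaining 20 GB)
43 GB → disk 3 (remaining 21 GB)
32 GB → disk 4 (remaining 32 GB)
43 GB → disk 5 (remaining 21 GB)
10 GB → disk 1 (remaining 4 GB)
48 GB → disk 6 (remaining 16 GB)
54 GB → disk 7 (remaining 10 GB)
52 GB → disk 8 (remaining 12 GB)
Final disks: [32,18,10] [44] [43] [32] [43] [48] [54] [52].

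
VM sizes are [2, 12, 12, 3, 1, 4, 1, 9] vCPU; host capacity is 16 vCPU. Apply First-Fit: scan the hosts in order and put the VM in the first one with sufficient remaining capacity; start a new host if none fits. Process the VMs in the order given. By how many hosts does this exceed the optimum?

0

First-Fit: [2,12,1,1] [12,3] [4,9] → 3 hosts.
Total size 44 vCPU; any packing needs at least ⌈44/16⌉ = 3 hosts.
So 3 is already optimal.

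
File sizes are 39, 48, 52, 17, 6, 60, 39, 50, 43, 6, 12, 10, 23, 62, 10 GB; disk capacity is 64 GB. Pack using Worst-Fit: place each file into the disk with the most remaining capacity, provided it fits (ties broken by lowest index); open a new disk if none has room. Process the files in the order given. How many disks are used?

Put 39 GB in disk 1; 25 GB remain.
Put 48 GB in disk 2; 16 GB remain.
Put 52 GB in disk 3; 12 GB remain.
Put 17 GB in disk 1; 8 GB remain.
Put 6 GB in disk 2; 10 GB remain.
Put 60 GB in disk 4; 4 GB remain.
Put 39 GB in disk 5; 25 GB remain.
Put 50 GB in disk 6; 14 GB remain.
Put 43 GB in disk 7; 21 GB remain.
Put 6 GB in disk 5; 19 GB remain.
Put 12 GB in disk 7; 9 GB remain.
Put 10 GB in disk 5; 9 GB remain.
Put 23 GB in disk 8; 41 GB remain.
Put 62 GB in disk 9; 2 GB remain.
Put 10 GB in disk 8; 31 GB remain.
Final disks: [39,17] [48,6] [52] [60] [39,6,10] [50] [43,12] [23,10] [62].

9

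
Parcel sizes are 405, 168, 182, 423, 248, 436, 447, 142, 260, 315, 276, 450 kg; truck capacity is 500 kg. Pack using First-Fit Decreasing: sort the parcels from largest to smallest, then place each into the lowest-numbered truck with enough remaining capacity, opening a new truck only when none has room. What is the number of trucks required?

Sorted descending: 450, 447, 436, 423, 405, 315, 276, 260, 248, 182, 168, 142.
truck 1: place 450 kg, 50 kg left
truck 2: place 447 kg, 53 kg left
truck 3: place 436 kg, 64 kg left
truck 4: place 423 kg, 77 kg left
truck 5: place 405 kg, 95 kg left
truck 6: place 315 kg, 185 kg left
truck 7: place 276 kg, 224 kg left
truck 8: place 260 kg, 240 kg left
truck 9: place 248 kg, 252 kg left
truck 6: place 182 kg, 3 kg left
truck 7: place 168 kg, 56 kg left
truck 8: place 142 kg, 98 kg left

9 trucks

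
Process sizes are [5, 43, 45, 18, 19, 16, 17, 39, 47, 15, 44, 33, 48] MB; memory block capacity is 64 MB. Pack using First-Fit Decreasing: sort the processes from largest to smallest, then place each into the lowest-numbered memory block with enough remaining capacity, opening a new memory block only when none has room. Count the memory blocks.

7 memory blocks

Sorted descending: 48, 47, 45, 44, 43, 39, 33, 19, 18, 17, 16, 15, 5.
memory block 1: place 48 MB, 16 MB left
memory block 2: place 47 MB, 17 MB left
memory block 3: place 45 MB, 19 MB left
memory block 4: place 44 MB, 20 MB left
memory block 5: place 43 MB, 21 MB left
memory block 6: place 39 MB, 25 MB left
memory block 7: place 33 MB, 31 MB left
memory block 3: place 19 MB, 0 MB left
memory block 4: place 18 MB, 2 MB left
memory block 2: place 17 MB, 0 MB left
memory block 1: place 16 MB, 0 MB left
memory block 5: place 15 MB, 6 MB left
memory block 5: place 5 MB, 1 MB left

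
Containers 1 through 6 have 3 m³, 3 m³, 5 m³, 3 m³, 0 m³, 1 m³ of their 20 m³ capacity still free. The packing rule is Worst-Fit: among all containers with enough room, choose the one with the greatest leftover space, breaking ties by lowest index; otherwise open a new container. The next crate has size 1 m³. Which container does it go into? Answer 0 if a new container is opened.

Containers with room: container 1 (3 m³), container 2 (3 m³), container 3 (5 m³), container 4 (3 m³), container 6 (1 m³).
Most room is container 3 with 5 m³ free.

3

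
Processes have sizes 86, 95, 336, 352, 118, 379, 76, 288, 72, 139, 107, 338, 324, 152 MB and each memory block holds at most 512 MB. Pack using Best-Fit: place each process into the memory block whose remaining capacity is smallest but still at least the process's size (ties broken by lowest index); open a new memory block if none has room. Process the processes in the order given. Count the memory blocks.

Put 86 MB in memory block 1; 426 MB remain.
Put 95 MB in memory block 1; 331 MB remain.
Put 336 MB in memory block 2; 176 MB remain.
Put 352 MB in memory block 3; 160 MB remain.
Put 118 MB in memory block 3; 42 MB remain.
Put 379 MB in memory block 4; 133 MB remain.
Put 76 MB in memory block 4; 57 MB remain.
Put 288 MB in memory block 1; 43 MB remain.
Put 72 MB in memory block 2; 104 MB remain.
Put 139 MB in memory block 5; 373 MB remain.
Put 107 MB in memory block 5; 266 MB remain.
Put 338 MB in memory block 6; 174 MB remain.
Put 324 MB in memory block 7; 188 MB remain.
Put 152 MB in memory block 6; 22 MB remain.

7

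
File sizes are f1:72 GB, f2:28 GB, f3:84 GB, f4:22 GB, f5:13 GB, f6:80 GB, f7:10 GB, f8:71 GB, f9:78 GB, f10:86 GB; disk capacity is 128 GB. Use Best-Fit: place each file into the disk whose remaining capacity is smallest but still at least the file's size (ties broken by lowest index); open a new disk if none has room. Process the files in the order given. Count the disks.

6 disks

Put f1 (72 GB) in disk 1; 56 GB remain.
Put f2 (28 GB) in disk 1; 28 GB remain.
Put f3 (84 GB) in disk 2; 44 GB remain.
Put f4 (22 GB) in disk 1; 6 GB remain.
Put f5 (13 GB) in disk 2; 31 GB remain.
Put f6 (80 GB) in disk 3; 48 GB remain.
Put f7 (10 GB) in disk 2; 21 GB remain.
Put f8 (71 GB) in disk 4; 57 GB remain.
Put f9 (78 GB) in disk 5; 50 GB remain.
Put f10 (86 GB) in disk 6; 42 GB remain.
Final disks: [72,28,22] [84,13,10] [80] [71] [78] [86].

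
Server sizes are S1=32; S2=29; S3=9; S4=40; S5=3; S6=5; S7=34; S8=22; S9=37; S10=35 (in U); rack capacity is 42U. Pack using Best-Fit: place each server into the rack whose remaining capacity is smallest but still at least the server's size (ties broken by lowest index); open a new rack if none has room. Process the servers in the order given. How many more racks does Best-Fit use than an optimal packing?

0

Best-Fit: [32,9] [29,3,5] [40] [34] [22] [37] [35] → 7 racks.
7 servers exceed 21U (half the capacity), and no two of those can share a rack, so at least 7 racks are needed.
So 7 is already optimal.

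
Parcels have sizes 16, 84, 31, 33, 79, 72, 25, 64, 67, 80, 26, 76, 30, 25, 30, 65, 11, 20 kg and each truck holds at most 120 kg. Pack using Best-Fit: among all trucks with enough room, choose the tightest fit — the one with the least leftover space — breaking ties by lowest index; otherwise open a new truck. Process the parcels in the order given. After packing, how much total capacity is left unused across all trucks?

246

16 kg → truck 1 (remaining 104 kg)
84 kg → truck 1 (remaining 20 kg)
31 kg → truck 2 (remaining 89 kg)
33 kg → truck 2 (remaining 56 kg)
79 kg → truck 3 (remaining 41 kg)
72 kg → truck 4 (remaining 48 kg)
25 kg → truck 3 (remaining 16 kg)
64 kg → truck 5 (remaining 56 kg)
67 kg → truck 6 (remaining 53 kg)
80 kg → truck 7 (remaining 40 kg)
26 kg → truck 7 (remaining 14 kg)
76 kg → truck 8 (remaining 44 kg)
30 kg → truck 8 (remaining 14 kg)
25 kg → truck 4 (remaining 23 kg)
30 kg → truck 6 (remaining 23 kg)
65 kg → truck 9 (remaining 55 kg)
11 kg → truck 7 (remaining 3 kg)
20 kg → truck 1 (remaining 0 kg)
9 trucks × 120 kg = 1080 kg; used 834 kg; unused 246 kg.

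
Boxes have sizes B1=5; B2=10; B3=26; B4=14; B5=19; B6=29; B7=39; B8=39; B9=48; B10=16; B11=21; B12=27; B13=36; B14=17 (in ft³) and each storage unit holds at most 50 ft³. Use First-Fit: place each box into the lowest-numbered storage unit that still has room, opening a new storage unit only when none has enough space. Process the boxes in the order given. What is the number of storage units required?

8

storage unit 1: place B1 (5 ft³), 45 ft³ left
storage unit 1: place B2 (10 ft³), 35 ft³ left
storage unit 1: place B3 (26 ft³), 9 ft³ left
storage unit 2: place B4 (14 ft³), 36 ft³ left
storage unit 2: place B5 (19 ft³), 17 ft³ left
storage unit 3: place B6 (29 ft³), 21 ft³ left
storage unit 4: place B7 (39 ft³), 11 ft³ left
storage unit 5: place B8 (39 ft³), 11 ft³ left
storage unit 6: place B9 (48 ft³), 2 ft³ left
storage unit 2: place B10 (16 ft³), 1 ft³ left
storage unit 3: place B11 (21 ft³), 0 ft³ left
storage unit 7: place B12 (27 ft³), 23 ft³ left
storage unit 8: place B13 (36 ft³), 14 ft³ left
storage unit 7: place B14 (17 ft³), 6 ft³ left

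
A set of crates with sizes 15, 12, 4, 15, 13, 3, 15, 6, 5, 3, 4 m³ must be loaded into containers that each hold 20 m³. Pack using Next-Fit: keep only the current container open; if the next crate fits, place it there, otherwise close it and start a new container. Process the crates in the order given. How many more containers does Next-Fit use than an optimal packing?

Next-Fit: [15] [12,4] [15] [13,3] [15] [6,5,3,4] → 6 containers.
Total size 95 m³; any packing needs at least ⌈95/20⌉ = 5 containers.
An optimal packing achieves that bound: [15,5] [15,4] [15,4] [13,6] [12,3,3] → 5 containers.
Excess: 6 − 5 = 1.

1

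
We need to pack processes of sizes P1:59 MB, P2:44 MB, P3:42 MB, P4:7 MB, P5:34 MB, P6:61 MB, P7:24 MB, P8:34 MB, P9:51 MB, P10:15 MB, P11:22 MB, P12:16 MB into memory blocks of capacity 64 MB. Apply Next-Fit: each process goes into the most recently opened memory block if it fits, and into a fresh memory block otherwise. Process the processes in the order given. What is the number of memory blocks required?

P1 (59 MB) → memory block 1 (remaining 5 MB)
P2 (44 MB) → memory block 2 (remaining 20 MB)
P3 (42 MB) → memory block 3 (remaining 22 MB)
P4 (7 MB) → memory block 3 (remaining 15 MB)
P5 (34 MB) → memory block 4 (remaining 30 MB)
P6 (61 MB) → memory block 5 (remaining 3 MB)
P7 (24 MB) → memory block 6 (remaining 40 MB)
P8 (34 MB) → memory block 6 (remaining 6 MB)
P9 (51 MB) → memory block 7 (remaining 13 MB)
P10 (15 MB) → memory block 8 (remaining 49 MB)
P11 (22 MB) → memory block 8 (remaining 27 MB)
P12 (16 MB) → memory block 8 (remaining 11 MB)
Final memory blocks: [59] [44] [42,7] [34] [61] [24,34] [51] [15,22,16].

8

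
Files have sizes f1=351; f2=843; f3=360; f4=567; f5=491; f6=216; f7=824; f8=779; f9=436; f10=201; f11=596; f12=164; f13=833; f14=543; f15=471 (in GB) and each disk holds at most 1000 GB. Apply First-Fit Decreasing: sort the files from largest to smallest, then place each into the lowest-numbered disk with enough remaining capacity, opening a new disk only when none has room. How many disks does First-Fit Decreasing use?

Sorted descending: 843, 833, 824, 779, 596, 567, 543, 491, 471, 436, 360, 351, 216, 201, 164.
disk 1: place 843 GB, 157 GB left
disk 2: place 833 GB, 167 GB left
disk 3: place 824 GB, 176 GB left
disk 4: place 779 GB, 221 GB left
disk 5: place 596 GB, 404 GB left
disk 6: place 567 GB, 433 GB left
disk 7: place 543 GB, 457 GB left
disk 8: place 491 GB, 509 GB left
disk 8: place 471 GB, 38 GB left
disk 7: place 436 GB, 21 GB left
disk 5: place 360 GB, 44 GB left
disk 6: place 351 GB, 82 GB left
disk 4: place 216 GB, 5 GB left
disk 9: place 201 GB, 799 GB left
disk 2: place 164 GB, 3 GB left
Final disks: [843] [833,164] [824] [779,216] [596,360] [567,351] [543,436] [491,471] [201].

9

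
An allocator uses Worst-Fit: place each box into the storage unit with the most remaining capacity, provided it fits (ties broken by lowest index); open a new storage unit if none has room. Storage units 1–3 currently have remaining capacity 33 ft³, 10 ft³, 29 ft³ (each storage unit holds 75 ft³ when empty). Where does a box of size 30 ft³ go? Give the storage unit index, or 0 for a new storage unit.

1

Storage units with room: storage unit 1 (33 ft³).
Most room is storage unit 1 with 33 ft³ free.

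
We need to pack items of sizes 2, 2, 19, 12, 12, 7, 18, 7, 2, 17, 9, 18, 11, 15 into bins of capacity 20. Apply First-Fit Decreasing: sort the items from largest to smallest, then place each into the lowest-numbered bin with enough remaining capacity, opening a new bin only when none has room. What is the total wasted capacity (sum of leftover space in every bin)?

Sorted descending: 19, 18, 18, 17, 15, 12, 12, 11, 9, 7, 7, 2, 2, 2.
Put 19 in bin 1; 1 remain.
Put 18 in bin 2; 2 remain.
Put 18 in bin 3; 2 remain.
Put 17 in bin 4; 3 remain.
Put 15 in bin 5; 5 remain.
Put 12 in bin 6; 8 remain.
Put 12 in bin 7; 8 remain.
Put 11 in bin 8; 9 remain.
Put 9 in bin 8; 0 remain.
Put 7 in bin 6; 1 remain.
Put 7 in bin 7; 1 remain.
Put 2 in bin 2; 0 remain.
Put 2 in bin 3; 0 remain.
Put 2 in bin 4; 1 remain.
8 bins × 20 = 160; used 151; unused 9.

9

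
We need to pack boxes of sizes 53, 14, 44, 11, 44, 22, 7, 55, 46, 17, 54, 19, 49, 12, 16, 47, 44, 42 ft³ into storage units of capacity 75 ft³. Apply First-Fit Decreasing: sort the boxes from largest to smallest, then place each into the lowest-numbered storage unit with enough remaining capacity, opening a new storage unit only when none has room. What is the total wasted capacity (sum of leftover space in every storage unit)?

154

Sorted descending: 55, 54, 53, 49, 47, 46, 44, 44, 44, 42, 22, 19, 17, 16, 14, 12, 11, 7.
Put 55 ft³ in storage unit 1; 20 ft³ remain.
Put 54 ft³ in storage unit 2; 21 ft³ remain.
Put 53 ft³ in storage unit 3; 22 ft³ remain.
Put 49 ft³ in storage unit 4; 26 ft³ remain.
Put 47 ft³ in storage unit 5; 28 ft³ remain.
Put 46 ft³ in storage unit 6; 29 ft³ remain.
Put 44 ft³ in storage unit 7; 31 ft³ remain.
Put 44 ft³ in storage unit 8; 31 ft³ remain.
Put 44 ft³ in storage unit 9; 31 ft³ remain.
Put 42 ft³ in storage unit 10; 33 ft³ remain.
Put 22 ft³ in storage unit 3; 0 ft³ remain.
Put 19 ft³ in storage unit 1; 1 ft³ remain.
Put 17 ft³ in storage unit 2; 4 ft³ remain.
Put 16 ft³ in storage unit 4; 10 ft³ remain.
Put 14 ft³ in storage unit 5; 14 ft³ remain.
Put 12 ft³ in storage unit 5; 2 ft³ remain.
Put 11 ft³ in storage unit 6; 18 ft³ remain.
Put 7 ft³ in storage unit 4; 3 ft³ remain.
10 storage units × 75 ft³ = 750 ft³; used 596 ft³; unused 154 ft³.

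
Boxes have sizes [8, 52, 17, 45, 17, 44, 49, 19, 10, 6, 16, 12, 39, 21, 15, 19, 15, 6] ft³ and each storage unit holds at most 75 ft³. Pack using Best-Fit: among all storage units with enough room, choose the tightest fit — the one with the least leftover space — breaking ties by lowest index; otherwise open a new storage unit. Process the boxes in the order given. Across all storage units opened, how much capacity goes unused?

Put 8 ft³ in storage unit 1; 67 ft³ remain.
Put 52 ft³ in storage unit 1; 15 ft³ remain.
Put 17 ft³ in storage unit 2; 58 ft³ remain.
Put 45 ft³ in storage unit 2; 13 ft³ remain.
Put 17 ft³ in storage unit 3; 58 ft³ remain.
Put 44 ft³ in storage unit 3; 14 ft³ remain.
Put 49 ft³ in storage unit 4; 26 ft³ remain.
Put 19 ft³ in storage unit 4; 7 ft³ remain.
Put 10 ft³ in storage unit 2; 3 ft³ remain.
Put 6 ft³ in storage unit 4; 1 ft³ remain.
Put 16 ft³ in storage unit 5; 59 ft³ remain.
Put 12 ft³ in storage unit 3; 2 ft³ remain.
Put 39 ft³ in storage unit 5; 20 ft³ remain.
Put 21 ft³ in storage unit 6; 54 ft³ remain.
Put 15 ft³ in storage unit 1; 0 ft³ remain.
Put 19 ft³ in storage unit 5; 1 ft³ remain.
Put 15 ft³ in storage unit 6; 39 ft³ remain.
Put 6 ft³ in storage unit 6; 33 ft³ remain.
6 storage units × 75 ft³ = 450 ft³; used 410 ft³; unused 40 ft³.

40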